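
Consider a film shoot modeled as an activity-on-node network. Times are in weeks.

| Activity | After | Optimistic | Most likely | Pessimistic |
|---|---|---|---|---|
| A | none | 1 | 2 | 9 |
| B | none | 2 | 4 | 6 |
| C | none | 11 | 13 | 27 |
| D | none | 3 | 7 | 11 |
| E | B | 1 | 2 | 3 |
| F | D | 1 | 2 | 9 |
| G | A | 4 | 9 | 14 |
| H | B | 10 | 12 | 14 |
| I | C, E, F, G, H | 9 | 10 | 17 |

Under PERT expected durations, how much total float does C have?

1 weeks

te_A = (1 + 4·2 + 9)/6 = 18/6 = 3
te_B = (2 + 4·4 + 6)/6 = 24/6 = 4
te_C = (11 + 4·13 + 27)/6 = 90/6 = 15
te_D = (3 + 4·7 + 11)/6 = 42/6 = 7
te_E = (1 + 4·2 + 3)/6 = 12/6 = 2
te_F = (1 + 4·2 + 9)/6 = 18/6 = 3
te_G = (4 + 4·9 + 14)/6 = 54/6 = 9
te_H = (10 + 4·12 + 14)/6 = 72/6 = 12
te_I = (9 + 4·10 + 17)/6 = 66/6 = 11

Forward pass:
ES_A = 0; EF_A = 3
ES_B = 0; EF_B = 4
ES_C = 0; EF_C = 15
ES_D = 0; EF_D = 7
ES_E = 4; EF_E = 4+2 = 6
ES_F = 7; EF_F = 7+3 = 10
ES_G = 3; EF_G = 3+9 = 12
ES_H = 4; EF_H = 4+12 = 16
ES_I = max(EF_C=15, EF_E=6, EF_F=10, EF_G=12, EF_H=16) = 16; EF_I = 16+11 = 27
Expected project duration μ = 27 weeks. Critical path: B → H → I.

Backward pass:
LF_I = 27; LS_I = 27−11 = 16
LF_H = LS_I = 16; LS_H = 16−12 = 4
LF_G = LS_I = 16; LS_G = 16−9 = 7
LF_F = LS_I = 16; LS_F = 16−3 = 13
LF_E = LS_I = 16; LS_E = 16−2 = 14
LF_D = LS_F = 13; LS_D = 13−7 = 6
LF_C = LS_I = 16; LS_C = 16−15 = 1
LF_B = min(LS_E=14, LS_H=4) = 4; LS_B = 4−4 = 0
LF_A = LS_G = 7; LS_A = 7−3 = 4
Slack_C = LS_C − ES_C = 1 − 0 = 1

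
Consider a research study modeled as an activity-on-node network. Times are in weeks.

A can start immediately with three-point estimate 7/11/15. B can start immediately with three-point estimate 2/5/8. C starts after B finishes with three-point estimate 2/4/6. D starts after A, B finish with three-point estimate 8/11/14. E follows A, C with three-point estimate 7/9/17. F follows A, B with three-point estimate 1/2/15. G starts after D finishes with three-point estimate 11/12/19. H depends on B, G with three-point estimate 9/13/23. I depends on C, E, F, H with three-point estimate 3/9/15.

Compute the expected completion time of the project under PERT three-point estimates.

58 weeks

te_A = (7 + 4·11 + 15)/6 = 66/6 = 11
te_B = (2 + 4·5 + 8)/6 = 30/6 = 5
te_C = (2 + 4·4 + 6)/6 = 24/6 = 4
te_D = (8 + 4·11 + 14)/6 = 66/6 = 11
te_E = (7 + 4·9 + 17)/6 = 60/6 = 10
te_F = (1 + 4·2 + 15)/6 = 24/6 = 4
te_G = (11 + 4·12 + 19)/6 = 78/6 = 13
te_H = (9 + 4·13 + 23)/6 = 84/6 = 14
te_I = (3 + 4·9 + 15)/6 = 54/6 = 9

Forward pass:
ES_A = 0; EF_A = 11
ES_B = 0; EF_B = 5
ES_C = 5; EF_C = 5+4 = 9
ES_D = max(EF_A=11, EF_B=5) = 11; EF_D = 11+11 = 22
ES_E = max(EF_A=11, EF_C=9) = 11; EF_E = 11+10 = 21
ES_F = max(EF_A=11, EF_B=5) = 11; EF_F = 11+4 = 15
ES_G = 22; EF_G = 22+13 = 35
ES_H = max(EF_B=5, EF_G=35) = 35; EF_H = 35+14 = 49
ES_I = max(EF_C=9, EF_E=21, EF_F=15, EF_H=49) = 49; EF_I = 49+9 = 58
Expected project duration μ = 58 weeks. Critical path: A → D → G → H → I.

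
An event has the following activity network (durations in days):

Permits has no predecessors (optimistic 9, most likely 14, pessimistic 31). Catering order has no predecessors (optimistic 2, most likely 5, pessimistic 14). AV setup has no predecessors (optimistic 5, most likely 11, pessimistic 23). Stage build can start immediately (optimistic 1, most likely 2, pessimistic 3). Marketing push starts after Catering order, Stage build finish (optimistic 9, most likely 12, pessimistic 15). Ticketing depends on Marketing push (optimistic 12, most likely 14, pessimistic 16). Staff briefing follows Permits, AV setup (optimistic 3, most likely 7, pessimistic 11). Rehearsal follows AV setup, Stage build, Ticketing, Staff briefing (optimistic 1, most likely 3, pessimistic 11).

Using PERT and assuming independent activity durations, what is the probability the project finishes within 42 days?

te_Permits = (9 + 4·14 + 31)/6 = 96/6 = 16; σ²_Permits = ((31−9)/6)² = 13.444
te_Catering order = (2 + 4·5 + 14)/6 = 36/6 = 6; σ²_Catering order = ((14−2)/6)² = 4.000
te_AV setup = (5 + 4·11 + 23)/6 = 72/6 = 12; σ²_AV setup = ((23−5)/6)² = 9.000
te_Stage build = (1 + 4·2 + 3)/6 = 12/6 = 2; σ²_Stage build = ((3−1)/6)² = 0.111
te_Marketing push = (9 + 4·12 + 15)/6 = 72/6 = 12; σ²_Marketing push = ((15−9)/6)² = 1.000
te_Ticketing = (12 + 4·14 + 16)/6 = 84/6 = 14; σ²_Ticketing = ((16−12)/6)² = 0.444
te_Staff briefing = (3 + 4·7 + 11)/6 = 42/6 = 7; σ²_Staff briefing = ((11−3)/6)² = 1.778
te_Rehearsal = (1 + 4·3 + 11)/6 = 24/6 = 4; σ²_Rehearsal = ((11−1)/6)² = 2.778

Forward pass:
ES_Permits = 0; EF_Permits = 16
ES_Catering order = 0; EF_Catering order = 6
ES_AV setup = 0; EF_AV setup = 12
ES_Stage build = 0; EF_Stage build = 2
ES_Marketing push = max(EF_Catering order=6, EF_Stage build=2) = 6; EF_Marketing push = 6+12 = 18
ES_Ticketing = 18; EF_Ticketing = 18+14 = 32
ES_Staff briefing = max(EF_Permits=16, EF_AV setup=12) = 16; EF_Staff briefing = 16+7 = 23
ES_Rehearsal = max(EF_AV setup=12, EF_Stage build=2, EF_Ticketing=32, EF_Staff briefing=23) = 32; EF_Rehearsal = 32+4 = 36
Expected project duration μ = 36 days. Critical path: Catering order → Marketing push → Ticketing → Rehearsal.

Variance along critical path = 4.000 + 1.000 + 0.444 + 2.778 = 8.222; σ = √8.222 = 2.867 days.
Z = (42 − 36) / 2.867 = 2.092
P(T ≤ 42) = Φ(2.092) ≈ 0.982

0.982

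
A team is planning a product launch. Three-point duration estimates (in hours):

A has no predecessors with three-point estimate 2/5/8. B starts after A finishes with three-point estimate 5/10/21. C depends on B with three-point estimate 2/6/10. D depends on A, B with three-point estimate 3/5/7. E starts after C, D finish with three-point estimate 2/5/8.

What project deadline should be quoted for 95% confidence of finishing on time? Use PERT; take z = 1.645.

te_A = (2 + 4·5 + 8)/6 = 30/6 = 5; σ²_A = ((8−2)/6)² = 1.000
te_B = (5 + 4·10 + 21)/6 = 66/6 = 11; σ²_B = ((21−5)/6)² = 7.111
te_C = (2 + 4·6 + 10)/6 = 36/6 = 6; σ²_C = ((10−2)/6)² = 1.778
te_D = (3 + 4·5 + 7)/6 = 30/6 = 5; σ²_D = ((7−3)/6)² = 0.444
te_E = (2 + 4·5 + 8)/6 = 30/6 = 5; σ²_E = ((8−2)/6)² = 1.000

Forward pass:
ES_A = 0; EF_A = 5
ES_B = 5; EF_B = 5+11 = 16
ES_C = 16; EF_C = 16+6 = 22
ES_D = max(EF_A=5, EF_B=16) = 16; EF_D = 16+5 = 21
ES_E = max(EF_C=22, EF_D=21) = 22; EF_E = 22+5 = 27
Expected project duration μ = 27 hours. Critical path: A → B → C → E.

Variance along critical path = 1.000 + 7.111 + 1.778 + 1.000 = 10.889; σ = 3.300 hours.
D = μ + z·σ = 27 + 1.645·3.300 = 32.4 hours

32.4 hours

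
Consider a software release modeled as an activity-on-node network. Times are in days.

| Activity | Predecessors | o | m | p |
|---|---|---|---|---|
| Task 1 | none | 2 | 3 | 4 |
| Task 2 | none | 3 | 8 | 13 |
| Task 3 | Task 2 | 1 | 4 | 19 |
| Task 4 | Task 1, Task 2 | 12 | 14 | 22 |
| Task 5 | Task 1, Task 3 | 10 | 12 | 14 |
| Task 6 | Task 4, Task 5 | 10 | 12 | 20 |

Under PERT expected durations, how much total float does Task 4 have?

te_Task 1 = (2 + 4·3 + 4)/6 = 18/6 = 3
te_Task 2 = (3 + 4·8 + 13)/6 = 48/6 = 8
te_Task 3 = (1 + 4·4 + 19)/6 = 36/6 = 6
te_Task 4 = (12 + 4·14 + 22)/6 = 90/6 = 15
te_Task 5 = (10 + 4·12 + 14)/6 = 72/6 = 12
te_Task 6 = (10 + 4·12 + 20)/6 = 78/6 = 13

Forward pass:
ES_Task 1 = 0; EF_Task 1 = 3
ES_Task 2 = 0; EF_Task 2 = 8
ES_Task 3 = 8; EF_Task 3 = 8+6 = 14
ES_Task 4 = max(EF_Task 1=3, EF_Task 2=8) = 8; EF_Task 4 = 8+15 = 23
ES_Task 5 = max(EF_Task 1=3, EF_Task 3=14) = 14; EF_Task 5 = 14+12 = 26
ES_Task 6 = max(EF_Task 4=23, EF_Task 5=26) = 26; EF_Task 6 = 26+13 = 39
Expected project duration μ = 39 days. Critical path: Task 2 → Task 3 → Task 5 → Task 6.

Backward pass:
LF_Task 6 = 39; LS_Task 6 = 39−13 = 26
LF_Task 5 = LS_Task 6 = 26; LS_Task 5 = 26−12 = 14
LF_Task 4 = LS_Task 6 = 26; LS_Task 4 = 26−15 = 11
LF_Task 3 = LS_Task 5 = 14; LS_Task 3 = 14−6 = 8
LF_Task 2 = min(LS_Task 3=8, LS_Task 4=11) = 8; LS_Task 2 = 8−8 = 0
LF_Task 1 = min(LS_Task 4=11, LS_Task 5=14) = 11; LS_Task 1 = 11−3 = 8
Slack_Task 4 = LS_Task 4 − ES_Task 4 = 11 − 8 = 3

3 days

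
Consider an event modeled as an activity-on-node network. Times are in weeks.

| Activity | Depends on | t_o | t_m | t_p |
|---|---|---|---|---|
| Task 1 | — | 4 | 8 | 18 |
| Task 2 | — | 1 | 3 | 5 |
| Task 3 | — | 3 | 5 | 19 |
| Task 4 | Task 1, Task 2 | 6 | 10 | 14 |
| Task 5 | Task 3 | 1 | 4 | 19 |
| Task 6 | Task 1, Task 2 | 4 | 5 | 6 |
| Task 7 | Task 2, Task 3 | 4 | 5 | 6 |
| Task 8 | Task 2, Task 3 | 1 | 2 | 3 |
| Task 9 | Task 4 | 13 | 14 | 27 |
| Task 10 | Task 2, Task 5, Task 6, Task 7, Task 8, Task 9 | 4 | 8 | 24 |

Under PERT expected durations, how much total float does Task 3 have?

te_Task 1 = (4 + 4·8 + 18)/6 = 54/6 = 9
te_Task 2 = (1 + 4·3 + 5)/6 = 18/6 = 3
te_Task 3 = (3 + 4·5 + 19)/6 = 42/6 = 7
te_Task 4 = (6 + 4·10 + 14)/6 = 60/6 = 10
te_Task 5 = (1 + 4·4 + 19)/6 = 36/6 = 6
te_Task 6 = (4 + 4·5 + 6)/6 = 30/6 = 5
te_Task 7 = (4 + 4·5 + 6)/6 = 30/6 = 5
te_Task 8 = (1 + 4·2 + 3)/6 = 12/6 = 2
te_Task 9 = (13 + 4·14 + 27)/6 = 96/6 = 16
te_Task 10 = (4 + 4·8 + 24)/6 = 60/6 = 10

Forward pass:
ES_Task 1 = 0; EF_Task 1 = 9
ES_Task 2 = 0; EF_Task 2 = 3
ES_Task 3 = 0; EF_Task 3 = 7
ES_Task 4 = max(EF_Task 1=9, EF_Task 2=3) = 9; EF_Task 4 = 9+10 = 19
ES_Task 5 = 7; EF_Task 5 = 7+6 = 13
ES_Task 6 = max(EF_Task 1=9, EF_Task 2=3) = 9; EF_Task 6 = 9+5 = 14
ES_Task 7 = max(EF_Task 2=3, EF_Task 3=7) = 7; EF_Task 7 = 7+5 = 12
ES_Task 8 = max(EF_Task 2=3, EF_Task 3=7) = 7; EF_Task 8 = 7+2 = 9
ES_Task 9 = 19; EF_Task 9 = 19+16 = 35
ES_Task 10 = max(EF_Task 2=3, EF_Task 5=13, EF_Task 6=14, EF_Task 7=12, EF_Task 8=9, EF_Task 9=35) = 35; EF_Task 10 = 35+10 = 45
Expected project duration μ = 45 weeks. Critical path: Task 1 → Task 4 → Task 9 → Task 10.

Backward pass:
LF_Task 10 = 45; LS_Task 10 = 45−10 = 35
LF_Task 9 = LS_Task 10 = 35; LS_Task 9 = 35−16 = 19
LF_Task 8 = LS_Task 10 = 35; LS_Task 8 = 35−2 = 33
LF_Task 7 = LS_Task 10 = 35; LS_Task 7 = 35−5 = 30
LF_Task 6 = LS_Task 10 = 35; LS_Task 6 = 35−5 = 30
LF_Task 5 = LS_Task 10 = 35; LS_Task 5 = 35−6 = 29
LF_Task 4 = LS_Task 9 = 19; LS_Task 4 = 19−10 = 9
LF_Task 3 = min(LS_Task 5=29, LS_Task 7=30, LS_Task 8=33) = 29; LS_Task 3 = 29−7 = 22
LF_Task 2 = min(LS_Task 4=9, LS_Task 6=30, LS_Task 7=30, LS_Task 8=33, LS_Task 10=35) = 9; LS_Task 2 = 9−3 = 6
LF_Task 1 = min(LS_Task 4=9, LS_Task 6=30) = 9; LS_Task 1 = 9−9 = 0
Slack_Task 3 = LS_Task 3 − ES_Task 3 = 22 − 0 = 22

22 weeks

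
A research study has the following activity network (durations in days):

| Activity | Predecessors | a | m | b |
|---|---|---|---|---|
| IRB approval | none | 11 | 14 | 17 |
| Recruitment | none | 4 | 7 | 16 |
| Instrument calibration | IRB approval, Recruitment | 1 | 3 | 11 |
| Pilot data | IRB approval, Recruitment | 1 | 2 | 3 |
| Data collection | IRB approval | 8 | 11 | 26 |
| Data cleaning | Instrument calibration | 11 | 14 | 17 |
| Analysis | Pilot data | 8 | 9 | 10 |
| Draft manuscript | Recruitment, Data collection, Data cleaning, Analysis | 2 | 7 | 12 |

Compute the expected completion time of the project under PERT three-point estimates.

te_IRB approval = (11 + 4·14 + 17)/6 = 84/6 = 14
te_Recruitment = (4 + 4·7 + 16)/6 = 48/6 = 8
te_Instrument calibration = (1 + 4·3 + 11)/6 = 24/6 = 4
te_Pilot data = (1 + 4·2 + 3)/6 = 12/6 = 2
te_Data collection = (8 + 4·11 + 26)/6 = 78/6 = 13
te_Data cleaning = (11 + 4·14 + 17)/6 = 84/6 = 14
te_Analysis = (8 + 4·9 + 10)/6 = 54/6 = 9
te_Draft manuscript = (2 + 4·7 + 12)/6 = 42/6 = 7

Forward pass:
ES_IRB approval = 0; EF_IRB approval = 14
ES_Recruitment = 0; EF_Recruitment = 8
ES_Instrument calibration = max(EF_IRB approval=14, EF_Recruitment=8) = 14; EF_Instrument calibration = 14+4 = 18
ES_Pilot data = max(EF_IRB approval=14, EF_Recruitment=8) = 14; EF_Pilot data = 14+2 = 16
ES_Data collection = 14; EF_Data collection = 14+13 = 27
ES_Data cleaning = 18; EF_Data cleaning = 18+14 = 32
ES_Analysis = 16; EF_Analysis = 16+9 = 25
ES_Draft manuscript = max(EF_Recruitment=8, EF_Data collection=27, EF_Data cleaning=32, EF_Analysis=25) = 32; EF_Draft manuscript = 32+7 = 39
Expected project duration μ = 39 days. Critical path: IRB approval → Instrument calibration → Data cleaning → Draft manuscript.

39 days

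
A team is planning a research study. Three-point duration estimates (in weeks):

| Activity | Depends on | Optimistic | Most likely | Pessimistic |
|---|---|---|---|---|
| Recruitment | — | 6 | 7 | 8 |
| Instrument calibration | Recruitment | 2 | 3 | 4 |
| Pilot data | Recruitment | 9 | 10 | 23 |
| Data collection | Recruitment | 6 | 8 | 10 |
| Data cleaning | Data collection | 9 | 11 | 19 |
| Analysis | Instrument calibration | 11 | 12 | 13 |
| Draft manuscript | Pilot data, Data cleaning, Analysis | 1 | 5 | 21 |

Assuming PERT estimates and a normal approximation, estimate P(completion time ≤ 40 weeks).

te_Recruitment = (6 + 4·7 + 8)/6 = 42/6 = 7; σ²_Recruitment = ((8−6)/6)² = 0.111
te_Instrument calibration = (2 + 4·3 + 4)/6 = 18/6 = 3; σ²_Instrument calibration = ((4−2)/6)² = 0.111
te_Pilot data = (9 + 4·10 + 23)/6 = 72/6 = 12; σ²_Pilot data = ((23−9)/6)² = 5.444
te_Data collection = (6 + 4·8 + 10)/6 = 48/6 = 8; σ²_Data collection = ((10−6)/6)² = 0.444
te_Data cleaning = (9 + 4·11 + 19)/6 = 72/6 = 12; σ²_Data cleaning = ((19−9)/6)² = 2.778
te_Analysis = (11 + 4·12 + 13)/6 = 72/6 = 12; σ²_Analysis = ((13−11)/6)² = 0.111
te_Draft manuscript = (1 + 4·5 + 21)/6 = 42/6 = 7; σ²_Draft manuscript = ((21−1)/6)² = 11.111

Forward pass:
ES_Recruitment = 0; EF_Recruitment = 7
ES_Instrument calibration = 7; EF_Instrument calibration = 7+3 = 10
ES_Pilot data = 7; EF_Pilot data = 7+12 = 19
ES_Data collection = 7; EF_Data collection = 7+8 = 15
ES_Data cleaning = 15; EF_Data cleaning = 15+12 = 27
ES_Analysis = 10; EF_Analysis = 10+12 = 22
ES_Draft manuscript = max(EF_Pilot data=19, EF_Data cleaning=27, EF_Analysis=22) = 27; EF_Draft manuscript = 27+7 = 34
Expected project duration μ = 34 weeks. Critical path: Recruitment → Data collection → Data cleaning → Draft manuscript.

Variance along critical path = 0.111 + 0.444 + 2.778 + 11.111 = 14.444; σ = √14.444 = 3.801 weeks.
Z = (40 − 34) / 3.801 = 1.579
P(T ≤ 40) = Φ(1.579) ≈ 0.943

0.943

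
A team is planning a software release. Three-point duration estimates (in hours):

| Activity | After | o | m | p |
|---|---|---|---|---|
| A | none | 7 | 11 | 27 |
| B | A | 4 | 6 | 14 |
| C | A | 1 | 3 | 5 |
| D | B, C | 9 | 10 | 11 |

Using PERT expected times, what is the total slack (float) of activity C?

te_A = (7 + 4·11 + 27)/6 = 78/6 = 13
te_B = (4 + 4·6 + 14)/6 = 42/6 = 7
te_C = (1 + 4·3 + 5)/6 = 18/6 = 3
te_D = (9 + 4·10 + 11)/6 = 60/6 = 10

Forward pass:
ES_A = 0; EF_A = 13
ES_B = 13; EF_B = 13+7 = 20
ES_C = 13; EF_C = 13+3 = 16
ES_D = max(EF_B=20, EF_C=16) = 20; EF_D = 20+10 = 30
Expected project duration μ = 30 hours. Critical path: A → B → D.

Backward pass:
LF_D = 30; LS_D = 30−10 = 20
LF_C = LS_D = 20; LS_C = 20−3 = 17
LF_B = LS_D = 20; LS_B = 20−7 = 13
LF_A = min(LS_B=13, LS_C=17) = 13; LS_A = 13−13 = 0
Slack_C = LS_C − ES_C = 17 − 13 = 4

4 hours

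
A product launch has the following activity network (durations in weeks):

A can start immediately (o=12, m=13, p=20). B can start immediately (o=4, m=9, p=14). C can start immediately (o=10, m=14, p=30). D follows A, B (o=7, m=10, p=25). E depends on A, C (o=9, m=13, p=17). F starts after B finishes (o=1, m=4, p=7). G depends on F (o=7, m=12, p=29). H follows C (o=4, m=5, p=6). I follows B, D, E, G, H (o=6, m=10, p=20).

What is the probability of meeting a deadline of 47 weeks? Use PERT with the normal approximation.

0.949

te_A = (12 + 4·13 + 20)/6 = 84/6 = 14; σ²_A = ((20−12)/6)² = 1.778
te_B = (4 + 4·9 + 14)/6 = 54/6 = 9; σ²_B = ((14−4)/6)² = 2.778
te_C = (10 + 4·14 + 30)/6 = 96/6 = 16; σ²_C = ((30−10)/6)² = 11.111
te_D = (7 + 4·10 + 25)/6 = 72/6 = 12; σ²_D = ((25−7)/6)² = 9.000
te_E = (9 + 4·13 + 17)/6 = 78/6 = 13; σ²_E = ((17−9)/6)² = 1.778
te_F = (1 + 4·4 + 7)/6 = 24/6 = 4; σ²_F = ((7−1)/6)² = 1.000
te_G = (7 + 4·12 + 29)/6 = 84/6 = 14; σ²_G = ((29−7)/6)² = 13.444
te_H = (4 + 4·5 + 6)/6 = 30/6 = 5; σ²_H = ((6−4)/6)² = 0.111
te_I = (6 + 4·10 + 20)/6 = 66/6 = 11; σ²_I = ((20−6)/6)² = 5.444

Forward pass:
ES_A = 0; EF_A = 14
ES_B = 0; EF_B = 9
ES_C = 0; EF_C = 16
ES_D = max(EF_A=14, EF_B=9) = 14; EF_D = 14+12 = 26
ES_E = max(EF_A=14, EF_C=16) = 16; EF_E = 16+13 = 29
ES_F = 9; EF_F = 9+4 = 13
ES_G = 13; EF_G = 13+14 = 27
ES_H = 16; EF_H = 16+5 = 21
ES_I = max(EF_B=9, EF_D=26, EF_E=29, EF_G=27, EF_H=21) = 29; EF_I = 29+11 = 40
Expected project duration μ = 40 weeks. Critical path: C → E → I.

Variance along critical path = 11.111 + 1.778 + 5.444 = 18.333; σ = √18.333 = 4.282 weeks.
Z = (47 − 40) / 4.282 = 1.635
P(T ≤ 47) = Φ(1.635) ≈ 0.949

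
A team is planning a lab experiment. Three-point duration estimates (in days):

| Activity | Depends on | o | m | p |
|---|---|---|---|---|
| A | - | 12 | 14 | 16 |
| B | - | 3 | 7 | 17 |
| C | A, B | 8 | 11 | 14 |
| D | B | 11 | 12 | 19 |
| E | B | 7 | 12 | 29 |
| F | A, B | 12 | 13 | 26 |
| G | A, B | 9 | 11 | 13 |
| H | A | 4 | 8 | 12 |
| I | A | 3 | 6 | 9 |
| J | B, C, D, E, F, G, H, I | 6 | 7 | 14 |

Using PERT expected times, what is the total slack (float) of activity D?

te_A = (12 + 4·14 + 16)/6 = 84/6 = 14
te_B = (3 + 4·7 + 17)/6 = 48/6 = 8
te_C = (8 + 4·11 + 14)/6 = 66/6 = 11
te_D = (11 + 4·12 + 19)/6 = 78/6 = 13
te_E = (7 + 4·12 + 29)/6 = 84/6 = 14
te_F = (12 + 4·13 + 26)/6 = 90/6 = 15
te_G = (9 + 4·11 + 13)/6 = 66/6 = 11
te_H = (4 + 4·8 + 12)/6 = 48/6 = 8
te_I = (3 + 4·6 + 9)/6 = 36/6 = 6
te_J = (6 + 4·7 + 14)/6 = 48/6 = 8

Forward pass:
ES_A = 0; EF_A = 14
ES_B = 0; EF_B = 8
ES_C = max(EF_A=14, EF_B=8) = 14; EF_C = 14+11 = 25
ES_D = 8; EF_D = 8+13 = 21
ES_E = 8; EF_E = 8+14 = 22
ES_F = max(EF_A=14, EF_B=8) = 14; EF_F = 14+15 = 29
ES_G = max(EF_A=14, EF_B=8) = 14; EF_G = 14+11 = 25
ES_H = 14; EF_H = 14+8 = 22
ES_I = 14; EF_I = 14+6 = 20
ES_J = max(EF_B=8, EF_C=25, EF_D=21, EF_E=22, EF_F=29, EF_G=25, EF_H=22, EF_I=20) = 29; EF_J = 29+8 = 37
Expected project duration μ = 37 days. Critical path: A → F → J.

Backward pass:
LF_J = 37; LS_J = 37−8 = 29
LF_I = LS_J = 29; LS_I = 29−6 = 23
LF_H = LS_J = 29; LS_H = 29−8 = 21
LF_G = LS_J = 29; LS_G = 29−11 = 18
LF_F = LS_J = 29; LS_F = 29−15 = 14
LF_E = LS_J = 29; LS_E = 29−14 = 15
LF_D = LS_J = 29; LS_D = 29−13 = 16
LF_C = LS_J = 29; LS_C = 29−11 = 18
LF_B = min(LS_C=18, LS_D=16, LS_E=15, LS_F=14, LS_G=18, LS_J=29) = 14; LS_B = 14−8 = 6
LF_A = min(LS_C=18, LS_F=14, LS_G=18, LS_H=21, LS_I=23) = 14; LS_A = 14−14 = 0
Slack_D = LS_D − ES_D = 16 − 8 = 8

8 days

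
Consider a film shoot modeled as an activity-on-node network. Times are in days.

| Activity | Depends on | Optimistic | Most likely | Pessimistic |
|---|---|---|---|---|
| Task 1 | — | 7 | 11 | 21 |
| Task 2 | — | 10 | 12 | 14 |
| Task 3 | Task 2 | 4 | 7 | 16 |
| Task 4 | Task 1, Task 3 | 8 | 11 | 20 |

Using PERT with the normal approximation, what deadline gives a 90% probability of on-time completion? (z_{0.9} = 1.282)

te_Task 1 = (7 + 4·11 + 21)/6 = 72/6 = 12; σ²_Task 1 = ((21−7)/6)² = 5.444
te_Task 2 = (10 + 4·12 + 14)/6 = 72/6 = 12; σ²_Task 2 = ((14−10)/6)² = 0.444
te_Task 3 = (4 + 4·7 + 16)/6 = 48/6 = 8; σ²_Task 3 = ((16−4)/6)² = 4.000
te_Task 4 = (8 + 4·11 + 20)/6 = 72/6 = 12; σ²_Task 4 = ((20−8)/6)² = 4.000

Forward pass:
ES_Task 1 = 0; EF_Task 1 = 12
ES_Task 2 = 0; EF_Task 2 = 12
ES_Task 3 = 12; EF_Task 3 = 12+8 = 20
ES_Task 4 = max(EF_Task 1=12, EF_Task 3=20) = 20; EF_Task 4 = 20+12 = 32
Expected project duration μ = 32 days. Critical path: Task 2 → Task 3 → Task 4.

Variance along critical path = 0.444 + 4.000 + 4.000 = 8.444; σ = 2.906 days.
D = μ + z·σ = 32 + 1.282·2.906 = 35.7 days

35.7 days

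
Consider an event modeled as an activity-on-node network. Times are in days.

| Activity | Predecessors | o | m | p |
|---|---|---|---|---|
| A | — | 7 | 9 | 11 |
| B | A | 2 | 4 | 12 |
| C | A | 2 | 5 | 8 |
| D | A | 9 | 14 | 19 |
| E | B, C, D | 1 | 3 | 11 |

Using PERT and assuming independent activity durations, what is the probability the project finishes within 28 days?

te_A = (7 + 4·9 + 11)/6 = 54/6 = 9; σ²_A = ((11−7)/6)² = 0.444
te_B = (2 + 4·4 + 12)/6 = 30/6 = 5; σ²_B = ((12−2)/6)² = 2.778
te_C = (2 + 4·5 + 8)/6 = 30/6 = 5; σ²_C = ((8−2)/6)² = 1.000
te_D = (9 + 4·14 + 19)/6 = 84/6 = 14; σ²_D = ((19−9)/6)² = 2.778
te_E = (1 + 4·3 + 11)/6 = 24/6 = 4; σ²_E = ((11−1)/6)² = 2.778

Forward pass:
ES_A = 0; EF_A = 9
ES_B = 9; EF_B = 9+5 = 14
ES_C = 9; EF_C = 9+5 = 14
ES_D = 9; EF_D = 9+14 = 23
ES_E = max(EF_B=14, EF_C=14, EF_D=23) = 23; EF_E = 23+4 = 27
Expected project duration μ = 27 days. Critical path: A → D → E.

Variance along critical path = 0.444 + 2.778 + 2.778 = 6.000; σ = √6.000 = 2.449 days.
Z = (28 − 27) / 2.449 = 0.408
P(T ≤ 28) = Φ(0.408) ≈ 0.658

0.658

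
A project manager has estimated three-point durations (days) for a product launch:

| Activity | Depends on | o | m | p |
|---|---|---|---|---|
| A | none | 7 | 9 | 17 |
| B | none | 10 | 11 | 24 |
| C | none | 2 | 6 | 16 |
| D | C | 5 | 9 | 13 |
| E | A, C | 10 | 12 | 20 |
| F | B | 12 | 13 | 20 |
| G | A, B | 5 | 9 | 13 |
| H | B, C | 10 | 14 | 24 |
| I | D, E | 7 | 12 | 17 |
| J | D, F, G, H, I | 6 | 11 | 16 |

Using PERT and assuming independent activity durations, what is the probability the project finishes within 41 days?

0.067

te_A = (7 + 4·9 + 17)/6 = 60/6 = 10; σ²_A = ((17−7)/6)² = 2.778
te_B = (10 + 4·11 + 24)/6 = 78/6 = 13; σ²_B = ((24−10)/6)² = 5.444
te_C = (2 + 4·6 + 16)/6 = 42/6 = 7; σ²_C = ((16−2)/6)² = 5.444
te_D = (5 + 4·9 + 13)/6 = 54/6 = 9; σ²_D = ((13−5)/6)² = 1.778
te_E = (10 + 4·12 + 20)/6 = 78/6 = 13; σ²_E = ((20−10)/6)² = 2.778
te_F = (12 + 4·13 + 20)/6 = 84/6 = 14; σ²_F = ((20−12)/6)² = 1.778
te_G = (5 + 4·9 + 13)/6 = 54/6 = 9; σ²_G = ((13−5)/6)² = 1.778
te_H = (10 + 4·14 + 24)/6 = 90/6 = 15; σ²_H = ((24−10)/6)² = 5.444
te_I = (7 + 4·12 + 17)/6 = 72/6 = 12; σ²_I = ((17−7)/6)² = 2.778
te_J = (6 + 4·11 + 16)/6 = 66/6 = 11; σ²_J = ((16−6)/6)² = 2.778

Forward pass:
ES_A = 0; EF_A = 10
ES_B = 0; EF_B = 13
ES_C = 0; EF_C = 7
ES_D = 7; EF_D = 7+9 = 16
ES_E = max(EF_A=10, EF_C=7) = 10; EF_E = 10+13 = 23
ES_F = 13; EF_F = 13+14 = 27
ES_G = max(EF_A=10, EF_B=13) = 13; EF_G = 13+9 = 22
ES_H = max(EF_B=13, EF_C=7) = 13; EF_H = 13+15 = 28
ES_I = max(EF_D=16, EF_E=23) = 23; EF_I = 23+12 = 35
ES_J = max(EF_D=16, EF_F=27, EF_G=22, EF_H=28, EF_I=35) = 35; EF_J = 35+11 = 46
Expected project duration μ = 46 days. Critical path: A → E → I → J.

Variance along critical path = 2.778 + 2.778 + 2.778 + 2.778 = 11.111; σ = √11.111 = 3.333 days.
Z = (41 − 46) / 3.333 = -1.500
P(T ≤ 41) = Φ(-1.500) ≈ 0.067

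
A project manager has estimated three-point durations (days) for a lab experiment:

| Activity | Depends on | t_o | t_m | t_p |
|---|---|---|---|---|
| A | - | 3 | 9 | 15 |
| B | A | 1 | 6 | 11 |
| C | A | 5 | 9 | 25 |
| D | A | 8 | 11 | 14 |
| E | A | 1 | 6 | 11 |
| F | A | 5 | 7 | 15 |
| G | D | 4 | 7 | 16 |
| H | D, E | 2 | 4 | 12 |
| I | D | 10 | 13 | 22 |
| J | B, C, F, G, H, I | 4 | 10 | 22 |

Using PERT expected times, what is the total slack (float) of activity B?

te_A = (3 + 4·9 + 15)/6 = 54/6 = 9
te_B = (1 + 4·6 + 11)/6 = 36/6 = 6
te_C = (5 + 4·9 + 25)/6 = 66/6 = 11
te_D = (8 + 4·11 + 14)/6 = 66/6 = 11
te_E = (1 + 4·6 + 11)/6 = 36/6 = 6
te_F = (5 + 4·7 + 15)/6 = 48/6 = 8
te_G = (4 + 4·7 + 16)/6 = 48/6 = 8
te_H = (2 + 4·4 + 12)/6 = 30/6 = 5
te_I = (10 + 4·13 + 22)/6 = 84/6 = 14
te_J = (4 + 4·10 + 22)/6 = 66/6 = 11

Forward pass:
ES_A = 0; EF_A = 9
ES_B = 9; EF_B = 9+6 = 15
ES_C = 9; EF_C = 9+11 = 20
ES_D = 9; EF_D = 9+11 = 20
ES_E = 9; EF_E = 9+6 = 15
ES_F = 9; EF_F = 9+8 = 17
ES_G = 20; EF_G = 20+8 = 28
ES_H = max(EF_D=20, EF_E=15) = 20; EF_H = 20+5 = 25
ES_I = 20; EF_I = 20+14 = 34
ES_J = max(EF_B=15, EF_C=20, EF_F=17, EF_G=28, EF_H=25, EF_I=34) = 34; EF_J = 34+11 = 45
Expected project duration μ = 45 days. Critical path: A → D → I → J.

Backward pass:
LF_J = 45; LS_J = 45−11 = 34
LF_I = LS_J = 34; LS_I = 34−14 = 20
LF_H = LS_J = 34; LS_H = 34−5 = 29
LF_G = LS_J = 34; LS_G = 34−8 = 26
LF_F = LS_J = 34; LS_F = 34−8 = 26
LF_E = LS_H = 29; LS_E = 29−6 = 23
LF_D = min(LS_G=26, LS_H=29, LS_I=20) = 20; LS_D = 20−11 = 9
LF_C = LS_J = 34; LS_C = 34−11 = 23
LF_B = LS_J = 34; LS_B = 34−6 = 28
LF_A = min(LS_B=28, LS_C=23, LS_D=9, LS_E=23, LS_F=26) = 9; LS_A = 9−9 = 0
Slack_B = LS_B − ES_B = 28 − 9 = 19

19 days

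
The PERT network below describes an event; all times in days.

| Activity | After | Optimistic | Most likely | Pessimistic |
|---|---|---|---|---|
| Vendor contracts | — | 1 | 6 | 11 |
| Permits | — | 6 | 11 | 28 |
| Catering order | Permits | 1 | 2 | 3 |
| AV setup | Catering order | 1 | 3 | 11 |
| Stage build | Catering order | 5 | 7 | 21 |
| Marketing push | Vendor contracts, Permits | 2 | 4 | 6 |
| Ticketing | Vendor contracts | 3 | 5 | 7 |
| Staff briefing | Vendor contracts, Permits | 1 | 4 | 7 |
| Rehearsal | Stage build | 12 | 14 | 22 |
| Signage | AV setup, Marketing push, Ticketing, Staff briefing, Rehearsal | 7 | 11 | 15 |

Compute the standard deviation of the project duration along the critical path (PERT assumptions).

5.02 days

te_Vendor contracts = (1 + 4·6 + 11)/6 = 36/6 = 6; σ²_Vendor contracts = ((11−1)/6)² = 2.778
te_Permits = (6 + 4·11 + 28)/6 = 78/6 = 13; σ²_Permits = ((28−6)/6)² = 13.444
te_Catering order = (1 + 4·2 + 3)/6 = 12/6 = 2; σ²_Catering order = ((3−1)/6)² = 0.111
te_AV setup = (1 + 4·3 + 11)/6 = 24/6 = 4; σ²_AV setup = ((11−1)/6)² = 2.778
te_Stage build = (5 + 4·7 + 21)/6 = 54/6 = 9; σ²_Stage build = ((21−5)/6)² = 7.111
te_Marketing push = (2 + 4·4 + 6)/6 = 24/6 = 4; σ²_Marketing push = ((6−2)/6)² = 0.444
te_Ticketing = (3 + 4·5 + 7)/6 = 30/6 = 5; σ²_Ticketing = ((7−3)/6)² = 0.444
te_Staff briefing = (1 + 4·4 + 7)/6 = 24/6 = 4; σ²_Staff briefing = ((7−1)/6)² = 1.000
te_Rehearsal = (12 + 4·14 + 22)/6 = 90/6 = 15; σ²_Rehearsal = ((22−12)/6)² = 2.778
te_Signage = (7 + 4·11 + 15)/6 = 66/6 = 11; σ²_Signage = ((15−7)/6)² = 1.778

Forward pass:
ES_Vendor contracts = 0; EF_Vendor contracts = 6
ES_Permits = 0; EF_Permits = 13
ES_Catering order = 13; EF_Catering order = 13+2 = 15
ES_AV setup = 15; EF_AV setup = 15+4 = 19
ES_Stage build = 15; EF_Stage build = 15+9 = 24
ES_Marketing push = max(EF_Vendor contracts=6, EF_Permits=13) = 13; EF_Marketing push = 13+4 = 17
ES_Ticketing = 6; EF_Ticketing = 6+5 = 11
ES_Staff briefing = max(EF_Vendor contracts=6, EF_Permits=13) = 13; EF_Staff briefing = 13+4 = 17
ES_Rehearsal = 24; EF_Rehearsal = 24+15 = 39
ES_Signage = max(EF_AV setup=19, EF_Marketing push=17, EF_Ticketing=11, EF_Staff briefing=17, EF_Rehearsal=39) = 39; EF_Signage = 39+11 = 50
Expected project duration μ = 50 days. Critical path: Permits → Catering order → Stage build → Rehearsal → Signage.

Variance along critical path = 13.444 + 0.111 + 7.111 + 2.778 + 1.778 = 25.222
σ = √25.222 = 5.022 days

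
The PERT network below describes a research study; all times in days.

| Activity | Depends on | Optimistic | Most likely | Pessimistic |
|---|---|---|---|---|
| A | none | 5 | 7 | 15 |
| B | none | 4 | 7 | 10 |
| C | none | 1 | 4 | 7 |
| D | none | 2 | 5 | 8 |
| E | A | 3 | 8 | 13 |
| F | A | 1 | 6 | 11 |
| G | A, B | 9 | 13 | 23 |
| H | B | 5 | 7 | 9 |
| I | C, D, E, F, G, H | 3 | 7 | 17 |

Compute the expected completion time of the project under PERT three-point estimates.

te_A = (5 + 4·7 + 15)/6 = 48/6 = 8
te_B = (4 + 4·7 + 10)/6 = 42/6 = 7
te_C = (1 + 4·4 + 7)/6 = 24/6 = 4
te_D = (2 + 4·5 + 8)/6 = 30/6 = 5
te_E = (3 + 4·8 + 13)/6 = 48/6 = 8
te_F = (1 + 4·6 + 11)/6 = 36/6 = 6
te_G = (9 + 4·13 + 23)/6 = 84/6 = 14
te_H = (5 + 4·7 + 9)/6 = 42/6 = 7
te_I = (3 + 4·7 + 17)/6 = 48/6 = 8

Forward pass:
ES_A = 0; EF_A = 8
ES_B = 0; EF_B = 7
ES_C = 0; EF_C = 4
ES_D = 0; EF_D = 5
ES_E = 8; EF_E = 8+8 = 16
ES_F = 8; EF_F = 8+6 = 14
ES_G = max(EF_A=8, EF_B=7) = 8; EF_G = 8+14 = 22
ES_H = 7; EF_H = 7+7 = 14
ES_I = max(EF_C=4, EF_D=5, EF_E=16, EF_F=14, EF_G=22, EF_H=14) = 22; EF_I = 22+8 = 30
Expected project duration μ = 30 days. Critical path: A → G → I.

30 days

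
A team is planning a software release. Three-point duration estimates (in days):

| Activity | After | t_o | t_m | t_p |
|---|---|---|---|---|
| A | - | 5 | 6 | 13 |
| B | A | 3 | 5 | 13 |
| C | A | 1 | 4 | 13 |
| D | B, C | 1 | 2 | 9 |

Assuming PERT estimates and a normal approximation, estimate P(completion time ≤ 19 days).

0.883

te_A = (5 + 4·6 + 13)/6 = 42/6 = 7; σ²_A = ((13−5)/6)² = 1.778
te_B = (3 + 4·5 + 13)/6 = 36/6 = 6; σ²_B = ((13−3)/6)² = 2.778
te_C = (1 + 4·4 + 13)/6 = 30/6 = 5; σ²_C = ((13−1)/6)² = 4.000
te_D = (1 + 4·2 + 9)/6 = 18/6 = 3; σ²_D = ((9−1)/6)² = 1.778

Forward pass:
ES_A = 0; EF_A = 7
ES_B = 7; EF_B = 7+6 = 13
ES_C = 7; EF_C = 7+5 = 12
ES_D = max(EF_B=13, EF_C=12) = 13; EF_D = 13+3 = 16
Expected project duration μ = 16 days. Critical path: A → B → D.

Variance along critical path = 1.778 + 2.778 + 1.778 = 6.333; σ = √6.333 = 2.517 days.
Z = (19 − 16) / 2.517 = 1.192
P(T ≤ 19) = Φ(1.192) ≈ 0.883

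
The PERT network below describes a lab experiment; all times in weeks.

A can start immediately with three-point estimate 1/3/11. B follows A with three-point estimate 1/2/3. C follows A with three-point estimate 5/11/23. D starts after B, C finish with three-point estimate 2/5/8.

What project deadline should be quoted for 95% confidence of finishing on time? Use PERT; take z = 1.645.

26.9 weeks

te_A = (1 + 4·3 + 11)/6 = 24/6 = 4; σ²_A = ((11−1)/6)² = 2.778
te_B = (1 + 4·2 + 3)/6 = 12/6 = 2; σ²_B = ((3−1)/6)² = 0.111
te_C = (5 + 4·11 + 23)/6 = 72/6 = 12; σ²_C = ((23−5)/6)² = 9.000
te_D = (2 + 4·5 + 8)/6 = 30/6 = 5; σ²_D = ((8−2)/6)² = 1.000

Forward pass:
ES_A = 0; EF_A = 4
ES_B = 4; EF_B = 4+2 = 6
ES_C = 4; EF_C = 4+12 = 16
ES_D = max(EF_B=6, EF_C=16) = 16; EF_D = 16+5 = 21
Expected project duration μ = 21 weeks. Critical path: A → C → D.

Variance along critical path = 2.778 + 9.000 + 1.000 = 12.778; σ = 3.575 weeks.
D = μ + z·σ = 21 + 1.645·3.575 = 26.9 weeks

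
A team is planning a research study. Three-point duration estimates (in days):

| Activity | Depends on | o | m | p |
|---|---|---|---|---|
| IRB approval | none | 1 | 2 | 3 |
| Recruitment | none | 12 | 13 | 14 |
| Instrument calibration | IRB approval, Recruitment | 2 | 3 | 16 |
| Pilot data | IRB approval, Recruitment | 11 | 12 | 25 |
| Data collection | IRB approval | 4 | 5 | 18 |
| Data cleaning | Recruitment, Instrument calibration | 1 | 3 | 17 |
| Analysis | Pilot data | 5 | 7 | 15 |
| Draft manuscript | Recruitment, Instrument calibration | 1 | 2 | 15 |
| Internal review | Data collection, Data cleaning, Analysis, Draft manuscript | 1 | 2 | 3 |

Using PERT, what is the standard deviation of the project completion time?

2.91 days

te_IRB approval = (1 + 4·2 + 3)/6 = 12/6 = 2; σ²_IRB approval = ((3−1)/6)² = 0.111
te_Recruitment = (12 + 4·13 + 14)/6 = 78/6 = 13; σ²_Recruitment = ((14−12)/6)² = 0.111
te_Instrument calibration = (2 + 4·3 + 16)/6 = 30/6 = 5; σ²_Instrument calibration = ((16−2)/6)² = 5.444
te_Pilot data = (11 + 4·12 + 25)/6 = 84/6 = 14; σ²_Pilot data = ((25−11)/6)² = 5.444
te_Data collection = (4 + 4·5 + 18)/6 = 42/6 = 7; σ²_Data collection = ((18−4)/6)² = 5.444
te_Data cleaning = (1 + 4·3 + 17)/6 = 30/6 = 5; σ²_Data cleaning = ((17−1)/6)² = 7.111
te_Analysis = (5 + 4·7 + 15)/6 = 48/6 = 8; σ²_Analysis = ((15−5)/6)² = 2.778
te_Draft manuscript = (1 + 4·2 + 15)/6 = 24/6 = 4; σ²_Draft manuscript = ((15−1)/6)² = 5.444
te_Internal review = (1 + 4·2 + 3)/6 = 12/6 = 2; σ²_Internal review = ((3−1)/6)² = 0.111

Forward pass:
ES_IRB approval = 0; EF_IRB approval = 2
ES_Recruitment = 0; EF_Recruitment = 13
ES_Instrument calibration = max(EF_IRB approval=2, EF_Recruitment=13) = 13; EF_Instrument calibration = 13+5 = 18
ES_Pilot data = max(EF_IRB approval=2, EF_Recruitment=13) = 13; EF_Pilot data = 13+14 = 27
ES_Data collection = 2; EF_Data collection = 2+7 = 9
ES_Data cleaning = max(EF_Recruitment=13, EF_Instrument calibration=18) = 18; EF_Data cleaning = 18+5 = 23
ES_Analysis = 27; EF_Analysis = 27+8 = 35
ES_Draft manuscript = max(EF_Recruitment=13, EF_Instrument calibration=18) = 18; EF_Draft manuscript = 18+4 = 22
ES_Internal review = max(EF_Data collection=9, EF_Data cleaning=23, EF_Analysis=35, EF_Draft manuscript=22) = 35; EF_Internal review = 35+2 = 37
Expected project duration μ = 37 days. Critical path: Recruitment → Pilot data → Analysis → Internal review.

Variance along critical path = 0.111 + 5.444 + 2.778 + 0.111 = 8.444
σ = √8.444 = 2.906 days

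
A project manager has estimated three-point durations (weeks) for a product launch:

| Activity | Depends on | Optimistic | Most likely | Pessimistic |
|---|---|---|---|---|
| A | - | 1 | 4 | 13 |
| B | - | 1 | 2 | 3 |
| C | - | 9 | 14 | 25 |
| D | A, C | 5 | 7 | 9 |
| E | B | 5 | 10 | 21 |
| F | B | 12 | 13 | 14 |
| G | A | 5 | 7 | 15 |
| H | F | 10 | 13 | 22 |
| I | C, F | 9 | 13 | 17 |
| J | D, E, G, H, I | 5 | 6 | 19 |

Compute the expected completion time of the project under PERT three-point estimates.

37 weeks

te_A = (1 + 4·4 + 13)/6 = 30/6 = 5
te_B = (1 + 4·2 + 3)/6 = 12/6 = 2
te_C = (9 + 4·14 + 25)/6 = 90/6 = 15
te_D = (5 + 4·7 + 9)/6 = 42/6 = 7
te_E = (5 + 4·10 + 21)/6 = 66/6 = 11
te_F = (12 + 4·13 + 14)/6 = 78/6 = 13
te_G = (5 + 4·7 + 15)/6 = 48/6 = 8
te_H = (10 + 4·13 + 22)/6 = 84/6 = 14
te_I = (9 + 4·13 + 17)/6 = 78/6 = 13
te_J = (5 + 4·6 + 19)/6 = 48/6 = 8

Forward pass:
ES_A = 0; EF_A = 5
ES_B = 0; EF_B = 2
ES_C = 0; EF_C = 15
ES_D = max(EF_A=5, EF_C=15) = 15; EF_D = 15+7 = 22
ES_E = 2; EF_E = 2+11 = 13
ES_F = 2; EF_F = 2+13 = 15
ES_G = 5; EF_G = 5+8 = 13
ES_H = 15; EF_H = 15+14 = 29
ES_I = max(EF_C=15, EF_F=15) = 15; EF_I = 15+13 = 28
ES_J = max(EF_D=22, EF_E=13, EF_G=13, EF_H=29, EF_I=28) = 29; EF_J = 29+8 = 37
Expected project duration μ = 37 weeks. Critical path: B → F → H → J.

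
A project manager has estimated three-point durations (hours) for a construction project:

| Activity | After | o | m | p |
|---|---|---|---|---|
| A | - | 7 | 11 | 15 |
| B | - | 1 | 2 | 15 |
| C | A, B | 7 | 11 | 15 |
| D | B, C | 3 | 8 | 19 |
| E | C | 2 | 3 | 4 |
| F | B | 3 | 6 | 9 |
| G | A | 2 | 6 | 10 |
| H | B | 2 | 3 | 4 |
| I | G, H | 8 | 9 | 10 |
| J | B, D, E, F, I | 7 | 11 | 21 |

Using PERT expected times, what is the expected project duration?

43 hours

te_A = (7 + 4·11 + 15)/6 = 66/6 = 11
te_B = (1 + 4·2 + 15)/6 = 24/6 = 4
te_C = (7 + 4·11 + 15)/6 = 66/6 = 11
te_D = (3 + 4·8 + 19)/6 = 54/6 = 9
te_E = (2 + 4·3 + 4)/6 = 18/6 = 3
te_F = (3 + 4·6 + 9)/6 = 36/6 = 6
te_G = (2 + 4·6 + 10)/6 = 36/6 = 6
te_H = (2 + 4·3 + 4)/6 = 18/6 = 3
te_I = (8 + 4·9 + 10)/6 = 54/6 = 9
te_J = (7 + 4·11 + 21)/6 = 72/6 = 12

Forward pass:
ES_A = 0; EF_A = 11
ES_B = 0; EF_B = 4
ES_C = max(EF_A=11, EF_B=4) = 11; EF_C = 11+11 = 22
ES_D = max(EF_B=4, EF_C=22) = 22; EF_D = 22+9 = 31
ES_E = 22; EF_E = 22+3 = 25
ES_F = 4; EF_F = 4+6 = 10
ES_G = 11; EF_G = 11+6 = 17
ES_H = 4; EF_H = 4+3 = 7
ES_I = max(EF_G=17, EF_H=7) = 17; EF_I = 17+9 = 26
ES_J = max(EF_B=4, EF_D=31, EF_E=25, EF_F=10, EF_I=26) = 31; EF_J = 31+12 = 43
Expected project duration μ = 43 hours. Critical path: A → C → D → J.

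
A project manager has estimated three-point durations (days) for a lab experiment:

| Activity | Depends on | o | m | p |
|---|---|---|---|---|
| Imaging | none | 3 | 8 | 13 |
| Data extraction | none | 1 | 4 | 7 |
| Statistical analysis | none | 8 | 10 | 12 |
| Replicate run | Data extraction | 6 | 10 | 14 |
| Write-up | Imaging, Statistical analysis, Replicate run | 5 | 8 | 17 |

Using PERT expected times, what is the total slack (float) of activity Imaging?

6 days

te_Imaging = (3 + 4·8 + 13)/6 = 48/6 = 8
te_Data extraction = (1 + 4·4 + 7)/6 = 24/6 = 4
te_Statistical analysis = (8 + 4·10 + 12)/6 = 60/6 = 10
te_Replicate run = (6 + 4·10 + 14)/6 = 60/6 = 10
te_Write-up = (5 + 4·8 + 17)/6 = 54/6 = 9

Forward pass:
ES_Imaging = 0; EF_Imaging = 8
ES_Data extraction = 0; EF_Data extraction = 4
ES_Statistical analysis = 0; EF_Statistical analysis = 10
ES_Replicate run = 4; EF_Replicate run = 4+10 = 14
ES_Write-up = max(EF_Imaging=8, EF_Statistical analysis=10, EF_Replicate run=14) = 14; EF_Write-up = 14+9 = 23
Expected project duration μ = 23 days. Critical path: Data extraction → Replicate run → Write-up.

Backward pass:
LF_Write-up = 23; LS_Write-up = 23−9 = 14
LF_Replicate run = LS_Write-up = 14; LS_Replicate run = 14−10 = 4
LF_Statistical analysis = LS_Write-up = 14; LS_Statistical analysis = 14−10 = 4
LF_Data extraction = LS_Replicate run = 4; LS_Data extraction = 4−4 = 0
LF_Imaging = LS_Write-up = 14; LS_Imaging = 14−8 = 6
Slack_Imaging = LS_Imaging − ES_Imaging = 6 − 0 = 6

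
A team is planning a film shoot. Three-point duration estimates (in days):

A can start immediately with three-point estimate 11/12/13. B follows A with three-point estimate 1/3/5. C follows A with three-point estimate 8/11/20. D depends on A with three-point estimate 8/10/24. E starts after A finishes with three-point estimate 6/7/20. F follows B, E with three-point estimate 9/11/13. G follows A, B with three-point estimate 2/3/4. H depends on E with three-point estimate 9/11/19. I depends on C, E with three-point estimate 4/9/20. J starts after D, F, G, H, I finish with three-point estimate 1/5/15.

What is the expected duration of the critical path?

te_A = (11 + 4·12 + 13)/6 = 72/6 = 12
te_B = (1 + 4·3 + 5)/6 = 18/6 = 3
te_C = (8 + 4·11 + 20)/6 = 72/6 = 12
te_D = (8 + 4·10 + 24)/6 = 72/6 = 12
te_E = (6 + 4·7 + 20)/6 = 54/6 = 9
te_F = (9 + 4·11 + 13)/6 = 66/6 = 11
te_G = (2 + 4·3 + 4)/6 = 18/6 = 3
te_H = (9 + 4·11 + 19)/6 = 72/6 = 12
te_I = (4 + 4·9 + 20)/6 = 60/6 = 10
te_J = (1 + 4·5 + 15)/6 = 36/6 = 6

Forward pass:
ES_A = 0; EF_A = 12
ES_B = 12; EF_B = 12+3 = 15
ES_C = 12; EF_C = 12+12 = 24
ES_D = 12; EF_D = 12+12 = 24
ES_E = 12; EF_E = 12+9 = 21
ES_F = max(EF_B=15, EF_E=21) = 21; EF_F = 21+11 = 32
ES_G = max(EF_A=12, EF_B=15) = 15; EF_G = 15+3 = 18
ES_H = 21; EF_H = 21+12 = 33
ES_I = max(EF_C=24, EF_E=21) = 24; EF_I = 24+10 = 34
ES_J = max(EF_D=24, EF_F=32, EF_G=18, EF_H=33, EF_I=34) = 34; EF_J = 34+6 = 40
Expected project duration μ = 40 days. Critical path: A → C → I → J.

40 days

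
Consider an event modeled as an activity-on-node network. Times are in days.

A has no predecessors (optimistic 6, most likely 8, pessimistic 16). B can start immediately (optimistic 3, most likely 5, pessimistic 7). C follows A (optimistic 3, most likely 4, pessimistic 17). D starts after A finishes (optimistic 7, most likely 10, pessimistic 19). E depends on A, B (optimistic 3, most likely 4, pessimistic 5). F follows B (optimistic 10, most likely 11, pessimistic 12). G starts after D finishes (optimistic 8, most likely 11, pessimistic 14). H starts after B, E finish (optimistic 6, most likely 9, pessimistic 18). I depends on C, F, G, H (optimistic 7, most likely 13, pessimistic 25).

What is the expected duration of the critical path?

45 days

te_A = (6 + 4·8 + 16)/6 = 54/6 = 9
te_B = (3 + 4·5 + 7)/6 = 30/6 = 5
te_C = (3 + 4·4 + 17)/6 = 36/6 = 6
te_D = (7 + 4·10 + 19)/6 = 66/6 = 11
te_E = (3 + 4·4 + 5)/6 = 24/6 = 4
te_F = (10 + 4·11 + 12)/6 = 66/6 = 11
te_G = (8 + 4·11 + 14)/6 = 66/6 = 11
te_H = (6 + 4·9 + 18)/6 = 60/6 = 10
te_I = (7 + 4·13 + 25)/6 = 84/6 = 14

Forward pass:
ES_A = 0; EF_A = 9
ES_B = 0; EF_B = 5
ES_C = 9; EF_C = 9+6 = 15
ES_D = 9; EF_D = 9+11 = 20
ES_E = max(EF_A=9, EF_B=5) = 9; EF_E = 9+4 = 13
ES_F = 5; EF_F = 5+11 = 16
ES_G = 20; EF_G = 20+11 = 31
ES_H = max(EF_B=5, EF_E=13) = 13; EF_H = 13+10 = 23
ES_I = max(EF_C=15, EF_F=16, EF_G=31, EF_H=23) = 31; EF_I = 31+14 = 45
Expected project duration μ = 45 days. Critical path: A → D → G → I.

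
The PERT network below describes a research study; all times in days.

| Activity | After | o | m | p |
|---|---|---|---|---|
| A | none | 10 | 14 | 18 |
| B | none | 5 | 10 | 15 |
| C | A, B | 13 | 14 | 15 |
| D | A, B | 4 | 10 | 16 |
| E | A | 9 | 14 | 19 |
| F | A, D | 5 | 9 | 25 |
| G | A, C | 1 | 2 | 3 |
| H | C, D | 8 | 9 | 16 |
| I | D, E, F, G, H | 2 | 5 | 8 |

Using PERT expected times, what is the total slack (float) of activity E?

10 days

te_A = (10 + 4·14 + 18)/6 = 84/6 = 14
te_B = (5 + 4·10 + 15)/6 = 60/6 = 10
te_C = (13 + 4·14 + 15)/6 = 84/6 = 14
te_D = (4 + 4·10 + 16)/6 = 60/6 = 10
te_E = (9 + 4·14 + 19)/6 = 84/6 = 14
te_F = (5 + 4·9 + 25)/6 = 66/6 = 11
te_G = (1 + 4·2 + 3)/6 = 12/6 = 2
te_H = (8 + 4·9 + 16)/6 = 60/6 = 10
te_I = (2 + 4·5 + 8)/6 = 30/6 = 5

Forward pass:
ES_A = 0; EF_A = 14
ES_B = 0; EF_B = 10
ES_C = max(EF_A=14, EF_B=10) = 14; EF_C = 14+14 = 28
ES_D = max(EF_A=14, EF_B=10) = 14; EF_D = 14+10 = 24
ES_E = 14; EF_E = 14+14 = 28
ES_F = max(EF_A=14, EF_D=24) = 24; EF_F = 24+11 = 35
ES_G = max(EF_A=14, EF_C=28) = 28; EF_G = 28+2 = 30
ES_H = max(EF_C=28, EF_D=24) = 28; EF_H = 28+10 = 38
ES_I = max(EF_D=24, EF_E=28, EF_F=35, EF_G=30, EF_H=38) = 38; EF_I = 38+5 = 43
Expected project duration μ = 43 days. Critical path: A → C → H → I.

Backward pass:
LF_I = 43; LS_I = 43−5 = 38
LF_H = LS_I = 38; LS_H = 38−10 = 28
LF_G = LS_I = 38; LS_G = 38−2 = 36
LF_F = LS_I = 38; LS_F = 38−11 = 27
LF_E = LS_I = 38; LS_E = 38−14 = 24
LF_D = min(LS_F=27, LS_H=28, LS_I=38) = 27; LS_D = 27−10 = 17
LF_C = min(LS_G=36, LS_H=28) = 28; LS_C = 28−14 = 14
LF_B = min(LS_C=14, LS_D=17) = 14; LS_B = 14−10 = 4
LF_A = min(LS_C=14, LS_D=17, LS_E=24, LS_F=27, LS_G=36) = 14; LS_A = 14−14 = 0
Slack_E = LS_E − ES_E = 24 − 14 = 10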